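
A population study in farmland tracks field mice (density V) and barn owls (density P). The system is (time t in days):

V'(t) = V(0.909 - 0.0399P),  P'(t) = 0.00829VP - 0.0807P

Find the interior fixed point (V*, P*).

Set dP/dt = 0 with P > 0: 0.00829V - 0.0807 = 0, so V* = 0.0807/0.00829 = 9.73.
Set dV/dt = 0 with V > 0: 0.909 - 0.0399P = 0, so P* = 0.909/0.0399 = 22.8.

V* ≈ 9.73, P* ≈ 22.8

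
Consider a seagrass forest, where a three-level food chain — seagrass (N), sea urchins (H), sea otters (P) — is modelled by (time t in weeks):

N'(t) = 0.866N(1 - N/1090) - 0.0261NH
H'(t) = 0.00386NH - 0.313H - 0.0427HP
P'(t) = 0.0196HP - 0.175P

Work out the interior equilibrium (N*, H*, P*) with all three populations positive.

From dP/dt = 0: 0.0196H* = 0.175, so H* = 8.93.
From dN/dt = 0: 0.866(1 - N*/1090) = 0.0261·8.93, giving N* = 1090·(1 - 0.269) = 797.
From dH/dt = 0: 0.00386·797 - 0.313 = 0.0427P*, so P* = 2.76/0.0427 = 64.7.

N* ≈ 797, H* ≈ 8.93, P* ≈ 64.7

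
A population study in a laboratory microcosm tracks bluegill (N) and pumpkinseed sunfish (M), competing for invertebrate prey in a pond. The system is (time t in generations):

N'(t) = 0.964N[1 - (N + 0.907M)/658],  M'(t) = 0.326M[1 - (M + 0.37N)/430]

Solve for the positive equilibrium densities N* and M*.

Setting both brackets to zero gives the nullclines N + 0.907M = 658 and 0.37N + M = 430.
Substituting M = 430 - 0.37N into the first: N(1 - 0.907·0.37) = 658 - 0.907·430.
So N* = 268/0.664 = 403, and then M* = 430 - 0.37·403 = 281.

N* ≈ 403, M* ≈ 281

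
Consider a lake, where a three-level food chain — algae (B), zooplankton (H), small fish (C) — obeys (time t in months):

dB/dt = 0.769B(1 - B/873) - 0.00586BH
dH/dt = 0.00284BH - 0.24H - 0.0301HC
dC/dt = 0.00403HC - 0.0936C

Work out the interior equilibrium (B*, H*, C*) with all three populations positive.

From dC/dt = 0: 0.00403H* = 0.0936, so H* = 23.2.
From dB/dt = 0: 0.769(1 - B*/873) = 0.00586·23.2, giving B* = 873·(1 - 0.177) = 718.
From dH/dt = 0: 0.00284·718 - 0.24 = 0.0301C*, so C* = 1.8/0.0301 = 59.8.

B* ≈ 718, H* ≈ 23.2, C* ≈ 59.8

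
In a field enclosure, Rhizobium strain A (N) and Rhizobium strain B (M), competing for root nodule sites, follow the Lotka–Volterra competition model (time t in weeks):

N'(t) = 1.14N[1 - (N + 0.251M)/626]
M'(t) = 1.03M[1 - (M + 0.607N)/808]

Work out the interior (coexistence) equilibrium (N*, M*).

N* ≈ 499, M* ≈ 505

Setting both brackets to zero gives the nullclines N + 0.251M = 626 and 0.607N + M = 808.
Substituting M = 808 - 0.607N into the first: N(1 - 0.251·0.607) = 626 - 0.251·808.
So N* = 423/0.848 = 499, and then M* = 808 - 0.607·499 = 505.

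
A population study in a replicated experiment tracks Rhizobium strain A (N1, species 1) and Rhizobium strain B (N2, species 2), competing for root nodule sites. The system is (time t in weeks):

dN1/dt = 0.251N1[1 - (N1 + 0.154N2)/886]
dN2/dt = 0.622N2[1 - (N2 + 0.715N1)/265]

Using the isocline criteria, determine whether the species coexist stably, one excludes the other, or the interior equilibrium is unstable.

Compare the nullcline intercepts: K1/α12 = 886/0.154 = 5750 > K2 = 265; K2/α21 = 265/0.715 = 371 < K1 = 886.
Since the inequalities point opposite ways, species 1 can invade but species 2 cannot.

species 1 excludes species 2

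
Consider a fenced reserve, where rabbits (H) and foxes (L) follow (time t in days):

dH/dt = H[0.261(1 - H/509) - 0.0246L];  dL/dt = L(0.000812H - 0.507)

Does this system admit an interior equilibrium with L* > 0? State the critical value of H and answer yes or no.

Threshold H = 624; K < 624, so no, the predator goes extinct.

The predator equation gives dL/dt > 0 only when H > 0.507/0.000812 = 624.
Without the predator, H → K = 509. Since 509 < 624, the predator cannot invade.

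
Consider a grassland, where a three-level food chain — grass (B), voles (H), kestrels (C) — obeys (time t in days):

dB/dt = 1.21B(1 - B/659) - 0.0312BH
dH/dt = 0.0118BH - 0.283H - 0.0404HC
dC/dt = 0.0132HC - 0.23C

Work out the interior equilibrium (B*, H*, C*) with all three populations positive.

B* ≈ 363, H* ≈ 17.4, C* ≈ 99

From dC/dt = 0: 0.0132H* = 0.23, so H* = 17.4.
From dB/dt = 0: 1.21(1 - B*/659) = 0.0312·17.4, giving B* = 659·(1 - 0.449) = 363.
From dH/dt = 0: 0.0118·363 - 0.283 = 0.0404C*, so C* = 4/0.0404 = 99.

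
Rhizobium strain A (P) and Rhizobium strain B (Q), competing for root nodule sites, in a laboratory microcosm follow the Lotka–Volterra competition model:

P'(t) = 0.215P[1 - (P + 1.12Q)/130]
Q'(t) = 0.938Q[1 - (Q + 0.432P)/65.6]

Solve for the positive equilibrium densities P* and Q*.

Setting both brackets to zero gives the nullclines P + 1.12Q = 130 and 0.432P + Q = 65.6.
Substituting Q = 65.6 - 0.432P into the first: P(1 - 1.12·0.432) = 130 - 1.12·65.6.
So P* = 56.5/0.516 = 110, and then Q* = 65.6 - 0.432·110 = 18.3.

P* ≈ 110, Q* ≈ 18.3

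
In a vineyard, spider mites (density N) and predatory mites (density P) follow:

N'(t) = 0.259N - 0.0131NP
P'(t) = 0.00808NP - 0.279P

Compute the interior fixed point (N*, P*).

N* ≈ 34.5, P* ≈ 19.8

Set dP/dt = 0 with P > 0: 0.00808N - 0.279 = 0, so N* = 0.279/0.00808 = 34.5.
Set dN/dt = 0 with N > 0: 0.259 - 0.0131P = 0, so P* = 0.259/0.0131 = 19.8.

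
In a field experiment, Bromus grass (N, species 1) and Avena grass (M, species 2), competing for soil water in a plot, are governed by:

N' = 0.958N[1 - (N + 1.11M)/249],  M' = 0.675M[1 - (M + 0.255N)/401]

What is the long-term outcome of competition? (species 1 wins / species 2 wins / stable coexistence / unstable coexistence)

Compare the nullcline intercepts: K1/α12 = 249/1.11 = 224 < K2 = 401; K2/α21 = 401/0.255 = 1570 > K1 = 249.
Since the inequalities point opposite ways, species 2 can invade but species 1 cannot.

species 2 excludes species 1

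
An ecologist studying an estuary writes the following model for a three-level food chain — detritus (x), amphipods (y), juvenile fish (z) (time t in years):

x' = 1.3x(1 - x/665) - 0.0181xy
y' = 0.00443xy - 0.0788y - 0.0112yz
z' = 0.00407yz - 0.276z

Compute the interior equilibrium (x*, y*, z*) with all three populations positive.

From dz/dt = 0: 0.00407y* = 0.276, so y* = 67.8.
From dx/dt = 0: 1.3(1 - x*/665) = 0.0181·67.8, giving x* = 665·(1 - 0.944) = 37.1.
From dy/dt = 0: 0.00443·37.1 - 0.0788 = 0.0112z*, so z* = 0.0857/0.0112 = 7.65.

x* ≈ 37.1, y* ≈ 67.8, z* ≈ 7.65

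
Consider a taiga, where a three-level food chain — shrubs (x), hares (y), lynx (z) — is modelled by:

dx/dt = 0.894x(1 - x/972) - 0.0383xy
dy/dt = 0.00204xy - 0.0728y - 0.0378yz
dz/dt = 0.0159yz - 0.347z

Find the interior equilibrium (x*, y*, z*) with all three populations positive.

x* ≈ 63.2, y* ≈ 21.8, z* ≈ 1.49

From dz/dt = 0: 0.0159y* = 0.347, so y* = 21.8.
From dx/dt = 0: 0.894(1 - x*/972) = 0.0383·21.8, giving x* = 972·(1 - 0.935) = 63.2.
From dy/dt = 0: 0.00204·63.2 - 0.0728 = 0.0378z*, so z* = 0.0562/0.0378 = 1.49.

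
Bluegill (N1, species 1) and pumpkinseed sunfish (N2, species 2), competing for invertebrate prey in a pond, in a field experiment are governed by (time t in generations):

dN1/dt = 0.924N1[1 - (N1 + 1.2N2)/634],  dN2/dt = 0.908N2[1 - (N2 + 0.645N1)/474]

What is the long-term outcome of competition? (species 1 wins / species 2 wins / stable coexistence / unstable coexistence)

Compare the nullcline intercepts: K1/α12 = 634/1.2 = 528 > K2 = 474; K2/α21 = 474/0.645 = 735 > K1 = 634.
Since both inequalities hold, each species can invade when rare, so the interior equilibrium is stable.

stable coexistence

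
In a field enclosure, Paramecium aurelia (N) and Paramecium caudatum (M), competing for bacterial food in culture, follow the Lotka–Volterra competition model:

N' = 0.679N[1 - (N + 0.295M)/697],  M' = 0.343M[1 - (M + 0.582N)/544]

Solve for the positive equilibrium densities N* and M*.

N* ≈ 648, M* ≈ 167

Setting both brackets to zero gives the nullclines N + 0.295M = 697 and 0.582N + M = 544.
Substituting M = 544 - 0.582N into the first: N(1 - 0.295·0.582) = 697 - 0.295·544.
So N* = 537/0.828 = 648, and then M* = 544 - 0.582·648 = 167.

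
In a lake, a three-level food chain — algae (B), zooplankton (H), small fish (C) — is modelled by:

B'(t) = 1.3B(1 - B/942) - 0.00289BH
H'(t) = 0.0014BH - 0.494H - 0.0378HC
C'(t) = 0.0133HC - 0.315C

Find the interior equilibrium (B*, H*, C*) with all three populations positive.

B* ≈ 892, H* ≈ 23.7, C* ≈ 20

From dC/dt = 0: 0.0133H* = 0.315, so H* = 23.7.
From dB/dt = 0: 1.3(1 - B*/942) = 0.00289·23.7, giving B* = 942·(1 - 0.0527) = 892.
From dH/dt = 0: 0.0014·892 - 0.494 = 0.0378C*, so C* = 0.755/0.0378 = 20.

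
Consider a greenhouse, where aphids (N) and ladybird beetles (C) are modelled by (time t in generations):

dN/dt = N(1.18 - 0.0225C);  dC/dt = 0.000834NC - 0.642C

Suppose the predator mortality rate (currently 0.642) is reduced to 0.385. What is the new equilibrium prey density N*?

N* ≈ 462

At the interior fixed point, setting dC/dt = 0 with C > 0 fixes N* = (predator death rate)/(NC coefficient) — independent of the other coefficients.
With the change, N* = 0.385/0.000834 = 462; it falls from 770.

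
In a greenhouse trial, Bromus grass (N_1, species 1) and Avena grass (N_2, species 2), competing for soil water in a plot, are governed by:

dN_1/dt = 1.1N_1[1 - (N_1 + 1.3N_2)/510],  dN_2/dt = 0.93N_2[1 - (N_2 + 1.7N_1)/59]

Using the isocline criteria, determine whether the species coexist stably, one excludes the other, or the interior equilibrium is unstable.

species 1 excludes species 2

Compare the nullcline intercepts: K1/α12 = 510/1.3 = 392 > K2 = 59; K2/α21 = 59/1.7 = 34.7 < K1 = 510.
Since the inequalities point opposite ways, species 1 can invade but species 2 cannot.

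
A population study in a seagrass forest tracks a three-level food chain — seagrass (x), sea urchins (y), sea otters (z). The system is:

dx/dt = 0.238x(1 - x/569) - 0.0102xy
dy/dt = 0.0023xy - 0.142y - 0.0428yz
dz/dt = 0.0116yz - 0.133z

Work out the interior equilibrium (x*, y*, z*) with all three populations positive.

x* ≈ 289, y* ≈ 11.5, z* ≈ 12.2

From dz/dt = 0: 0.0116y* = 0.133, so y* = 11.5.
From dx/dt = 0: 0.238(1 - x*/569) = 0.0102·11.5, giving x* = 569·(1 - 0.491) = 289.
From dy/dt = 0: 0.0023·289 - 0.142 = 0.0428z*, so z* = 0.524/0.0428 = 12.2.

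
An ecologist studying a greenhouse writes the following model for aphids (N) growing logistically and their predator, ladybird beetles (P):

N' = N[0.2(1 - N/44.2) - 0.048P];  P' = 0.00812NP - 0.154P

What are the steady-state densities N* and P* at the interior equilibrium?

From dP/dt = 0 with P > 0: 0.00812N* = 0.154, so N* = 19.
Substitute into dN/dt = 0: 0.2(1 - 19/44.2) = 0.048P*.
The bracket is 0.571, giving P* = 0.114/0.048 = 2.38.

N* ≈ 19, P* ≈ 2.38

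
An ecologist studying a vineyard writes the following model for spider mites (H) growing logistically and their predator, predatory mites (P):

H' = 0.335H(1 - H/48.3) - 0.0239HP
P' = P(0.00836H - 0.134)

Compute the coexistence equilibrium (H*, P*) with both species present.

H* ≈ 16, P* ≈ 9.37

From dP/dt = 0 with P > 0: 0.00836H* = 0.134, so H* = 16.
Substitute into dH/dt = 0: 0.335(1 - 16/48.3) = 0.0239P*.
The bracket is 0.668, giving P* = 0.224/0.0239 = 9.37.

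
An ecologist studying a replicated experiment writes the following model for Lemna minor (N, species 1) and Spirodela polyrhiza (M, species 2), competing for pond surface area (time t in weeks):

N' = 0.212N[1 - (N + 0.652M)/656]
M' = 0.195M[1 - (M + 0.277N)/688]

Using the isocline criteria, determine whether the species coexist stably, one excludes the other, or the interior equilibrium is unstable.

stable coexistence

Compare the nullcline intercepts: K1/α12 = 656/0.652 = 1010 > K2 = 688; K2/α21 = 688/0.277 = 2480 > K1 = 656.
Since both inequalities hold, each species can invade when rare, so the interior equilibrium is stable.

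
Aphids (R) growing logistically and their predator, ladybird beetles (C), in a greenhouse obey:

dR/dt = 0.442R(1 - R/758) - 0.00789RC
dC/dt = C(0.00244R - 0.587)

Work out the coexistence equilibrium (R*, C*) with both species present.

From dC/dt = 0 with C > 0: 0.00244R* = 0.587, so R* = 241.
Substitute into dR/dt = 0: 0.442(1 - 241/758) = 0.00789C*.
The bracket is 0.683, giving C* = 0.302/0.00789 = 38.2.

R* ≈ 241, C* ≈ 38.2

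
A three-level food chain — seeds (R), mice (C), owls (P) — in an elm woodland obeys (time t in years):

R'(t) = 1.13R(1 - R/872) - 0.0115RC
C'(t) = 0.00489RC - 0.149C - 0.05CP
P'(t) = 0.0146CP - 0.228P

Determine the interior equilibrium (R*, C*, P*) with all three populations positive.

From dP/dt = 0: 0.0146C* = 0.228, so C* = 15.6.
From dR/dt = 0: 1.13(1 - R*/872) = 0.0115·15.6, giving R* = 872·(1 - 0.159) = 733.
From dC/dt = 0: 0.00489·733 - 0.149 = 0.05P*, so P* = 3.44/0.05 = 68.7.

R* ≈ 733, C* ≈ 15.6, P* ≈ 68.7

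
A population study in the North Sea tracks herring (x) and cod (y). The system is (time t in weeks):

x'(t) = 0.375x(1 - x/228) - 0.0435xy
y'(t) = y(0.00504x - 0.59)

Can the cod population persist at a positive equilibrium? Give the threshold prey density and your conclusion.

The predator equation gives dy/dt > 0 only when x > 0.59/0.00504 = 117.
Without the predator, x → K = 228. Since 228 > 117, the predator can invade and persist.

Threshold x = 117; K > 117, so yes, the predator persists.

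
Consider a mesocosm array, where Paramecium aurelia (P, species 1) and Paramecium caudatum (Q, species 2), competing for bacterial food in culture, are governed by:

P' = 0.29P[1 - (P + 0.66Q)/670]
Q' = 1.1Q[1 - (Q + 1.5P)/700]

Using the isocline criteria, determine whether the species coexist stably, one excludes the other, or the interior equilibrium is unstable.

Compare the nullcline intercepts: K1/α12 = 670/0.66 = 1020 > K2 = 700; K2/α21 = 700/1.5 = 467 < K1 = 670.
Since the inequalities point opposite ways, species 1 can invade but species 2 cannot.

species 1 excludes species 2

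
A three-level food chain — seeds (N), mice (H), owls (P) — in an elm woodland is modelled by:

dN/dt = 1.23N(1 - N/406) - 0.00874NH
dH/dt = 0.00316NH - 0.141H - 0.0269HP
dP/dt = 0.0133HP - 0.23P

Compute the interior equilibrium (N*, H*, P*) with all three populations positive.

From dP/dt = 0: 0.0133H* = 0.23, so H* = 17.3.
From dN/dt = 0: 1.23(1 - N*/406) = 0.00874·17.3, giving N* = 406·(1 - 0.123) = 356.
From dH/dt = 0: 0.00316·356 - 0.141 = 0.0269P*, so P* = 0.984/0.0269 = 36.6.

N* ≈ 356, H* ≈ 17.3, P* ≈ 36.6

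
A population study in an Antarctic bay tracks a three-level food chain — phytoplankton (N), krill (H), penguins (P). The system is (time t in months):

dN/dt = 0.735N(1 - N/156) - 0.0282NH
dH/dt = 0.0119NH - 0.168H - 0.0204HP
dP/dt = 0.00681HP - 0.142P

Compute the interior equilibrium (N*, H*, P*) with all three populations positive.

From dP/dt = 0: 0.00681H* = 0.142, so H* = 20.9.
From dN/dt = 0: 0.735(1 - N*/156) = 0.0282·20.9, giving N* = 156·(1 - 0.8) = 31.2.
From dH/dt = 0: 0.0119·31.2 - 0.168 = 0.0204P*, so P* = 0.203/0.0204 = 9.96.

N* ≈ 31.2, H* ≈ 20.9, P* ≈ 9.96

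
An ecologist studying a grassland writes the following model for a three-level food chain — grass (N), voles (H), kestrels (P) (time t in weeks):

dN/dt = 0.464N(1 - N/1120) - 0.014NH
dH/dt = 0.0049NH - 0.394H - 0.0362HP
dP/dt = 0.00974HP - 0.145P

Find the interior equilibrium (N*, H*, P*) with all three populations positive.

N* ≈ 617, H* ≈ 14.9, P* ≈ 72.6

From dP/dt = 0: 0.00974H* = 0.145, so H* = 14.9.
From dN/dt = 0: 0.464(1 - N*/1120) = 0.014·14.9, giving N* = 1120·(1 - 0.449) = 617.
From dH/dt = 0: 0.0049·617 - 0.394 = 0.0362P*, so P* = 2.63/0.0362 = 72.6.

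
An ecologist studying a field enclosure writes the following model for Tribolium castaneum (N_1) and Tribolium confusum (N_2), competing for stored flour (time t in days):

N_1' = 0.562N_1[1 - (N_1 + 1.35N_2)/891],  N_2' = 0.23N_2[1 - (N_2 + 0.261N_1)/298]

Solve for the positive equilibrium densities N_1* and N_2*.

N_1* ≈ 755, N_2* ≈ 101

Setting both brackets to zero gives the nullclines N_1 + 1.35N_2 = 891 and 0.261N_1 + N_2 = 298.
Substituting N_2 = 298 - 0.261N_1 into the first: N_1(1 - 1.35·0.261) = 891 - 1.35·298.
So N_1* = 489/0.648 = 755, and then N_2* = 298 - 0.261·755 = 101.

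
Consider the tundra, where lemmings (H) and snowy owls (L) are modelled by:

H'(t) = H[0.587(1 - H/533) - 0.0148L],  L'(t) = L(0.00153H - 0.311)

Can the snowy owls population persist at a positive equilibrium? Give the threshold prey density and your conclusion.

Threshold H = 203; K > 203, so yes, the predator persists.

The predator equation gives dL/dt > 0 only when H > 0.311/0.00153 = 203.
Without the predator, H → K = 533. Since 533 > 203, the predator can invade and persist.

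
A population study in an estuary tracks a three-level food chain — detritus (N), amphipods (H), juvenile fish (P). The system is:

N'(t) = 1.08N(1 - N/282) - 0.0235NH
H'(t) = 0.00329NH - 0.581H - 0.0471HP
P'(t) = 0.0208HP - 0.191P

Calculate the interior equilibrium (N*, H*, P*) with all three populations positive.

From dP/dt = 0: 0.0208H* = 0.191, so H* = 9.18.
From dN/dt = 0: 1.08(1 - N*/282) = 0.0235·9.18, giving N* = 282·(1 - 0.2) = 226.
From dH/dt = 0: 0.00329·226 - 0.581 = 0.0471P*, so P* = 0.161/0.0471 = 3.43.

N* ≈ 226, H* ≈ 9.18, P* ≈ 3.43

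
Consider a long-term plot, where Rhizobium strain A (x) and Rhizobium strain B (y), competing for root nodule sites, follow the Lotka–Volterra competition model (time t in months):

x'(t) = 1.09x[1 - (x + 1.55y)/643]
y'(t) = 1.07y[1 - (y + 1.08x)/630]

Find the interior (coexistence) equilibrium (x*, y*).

x* ≈ 495, y* ≈ 95.6

Setting both brackets to zero gives the nullclines x + 1.55y = 643 and 1.08x + y = 630.
Substituting y = 630 - 1.08x into the first: x(1 - 1.55·1.08) = 643 - 1.55·630.
So x* = -334/-0.674 = 495, and then y* = 630 - 1.08·495 = 95.6.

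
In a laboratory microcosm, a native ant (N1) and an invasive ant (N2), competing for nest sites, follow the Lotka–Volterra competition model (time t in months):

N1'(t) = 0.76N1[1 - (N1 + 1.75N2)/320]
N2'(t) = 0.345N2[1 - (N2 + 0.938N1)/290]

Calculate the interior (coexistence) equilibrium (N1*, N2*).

Setting both brackets to zero gives the nullclines N1 + 1.75N2 = 320 and 0.938N1 + N2 = 290.
Substituting N2 = 290 - 0.938N1 into the first: N1(1 - 1.75·0.938) = 320 - 1.75·290.
So N1* = -188/-0.641 = 292, and then N2* = 290 - 0.938·292 = 15.8.

N1* ≈ 292, N2* ≈ 15.8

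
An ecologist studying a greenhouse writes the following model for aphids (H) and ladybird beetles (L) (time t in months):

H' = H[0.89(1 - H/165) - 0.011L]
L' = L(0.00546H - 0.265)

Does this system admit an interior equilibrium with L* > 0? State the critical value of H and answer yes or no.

The predator equation gives dL/dt > 0 only when H > 0.265/0.00546 = 48.5.
Without the predator, H → K = 165. Since 165 > 48.5, the predator can invade and persist.

Threshold H = 48.5; K > 48.5, so yes, the predator persists.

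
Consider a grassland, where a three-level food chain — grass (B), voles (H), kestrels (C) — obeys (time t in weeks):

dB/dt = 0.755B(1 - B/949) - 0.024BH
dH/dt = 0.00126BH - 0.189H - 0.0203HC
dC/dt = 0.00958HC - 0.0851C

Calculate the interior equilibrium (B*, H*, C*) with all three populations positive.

From dC/dt = 0: 0.00958H* = 0.0851, so H* = 8.88.
From dB/dt = 0: 0.755(1 - B*/949) = 0.024·8.88, giving B* = 949·(1 - 0.282) = 681.
From dH/dt = 0: 0.00126·681 - 0.189 = 0.0203C*, so C* = 0.669/0.0203 = 33.

B* ≈ 681, H* ≈ 8.88, C* ≈ 33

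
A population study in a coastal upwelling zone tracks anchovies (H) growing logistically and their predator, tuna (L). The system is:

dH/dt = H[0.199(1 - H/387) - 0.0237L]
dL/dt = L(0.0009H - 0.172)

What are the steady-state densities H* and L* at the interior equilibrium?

From dL/dt = 0 with L > 0: 0.0009H* = 0.172, so H* = 191.
Substitute into dH/dt = 0: 0.199(1 - 191/387) = 0.0237L*.
The bracket is 0.506, giving L* = 0.101/0.0237 = 4.25.

H* ≈ 191, L* ≈ 4.25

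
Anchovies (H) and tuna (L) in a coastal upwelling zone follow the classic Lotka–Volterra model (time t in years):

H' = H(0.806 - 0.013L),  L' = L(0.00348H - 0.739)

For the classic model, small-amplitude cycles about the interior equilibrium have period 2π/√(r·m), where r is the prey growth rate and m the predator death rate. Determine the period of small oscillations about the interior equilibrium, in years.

Here r = 0.806 and m = 0.739, so r·m = 0.596.
ω = √0.596 = 0.772 per year, hence T = 2π/ω ≈ 8.14 years.

T ≈ 8.14 years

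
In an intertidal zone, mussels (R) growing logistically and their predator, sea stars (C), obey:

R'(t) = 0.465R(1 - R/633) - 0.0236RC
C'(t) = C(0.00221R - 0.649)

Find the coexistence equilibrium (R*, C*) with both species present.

R* ≈ 294, C* ≈ 10.6

From dC/dt = 0 with C > 0: 0.00221R* = 0.649, so R* = 294.
Substitute into dR/dt = 0: 0.465(1 - 294/633) = 0.0236C*.
The bracket is 0.536, giving C* = 0.249/0.0236 = 10.6.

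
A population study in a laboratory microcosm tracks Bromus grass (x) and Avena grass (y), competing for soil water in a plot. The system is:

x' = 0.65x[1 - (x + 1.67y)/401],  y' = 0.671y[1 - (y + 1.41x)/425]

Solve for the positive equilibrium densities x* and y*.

Setting both brackets to zero gives the nullclines x + 1.67y = 401 and 1.41x + y = 425.
Substituting y = 425 - 1.41x into the first: x(1 - 1.67·1.41) = 401 - 1.67·425.
So x* = -309/-1.35 = 228, and then y* = 425 - 1.41·228 = 104.

x* ≈ 228, y* ≈ 104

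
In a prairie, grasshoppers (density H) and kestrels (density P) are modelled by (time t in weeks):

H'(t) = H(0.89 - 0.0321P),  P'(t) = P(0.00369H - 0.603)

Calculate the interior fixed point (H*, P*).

H* ≈ 163, P* ≈ 27.7

Set dP/dt = 0 with P > 0: 0.00369H - 0.603 = 0, so H* = 0.603/0.00369 = 163.
Set dH/dt = 0 with H > 0: 0.89 - 0.0321P = 0, so P* = 0.89/0.0321 = 27.7.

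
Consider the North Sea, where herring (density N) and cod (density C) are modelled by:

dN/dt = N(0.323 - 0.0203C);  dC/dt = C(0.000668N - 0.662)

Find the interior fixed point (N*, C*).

Set dC/dt = 0 with C > 0: 0.000668N - 0.662 = 0, so N* = 0.662/0.000668 = 991.
Set dN/dt = 0 with N > 0: 0.323 - 0.0203C = 0, so C* = 0.323/0.0203 = 15.9.

N* ≈ 991, C* ≈ 15.9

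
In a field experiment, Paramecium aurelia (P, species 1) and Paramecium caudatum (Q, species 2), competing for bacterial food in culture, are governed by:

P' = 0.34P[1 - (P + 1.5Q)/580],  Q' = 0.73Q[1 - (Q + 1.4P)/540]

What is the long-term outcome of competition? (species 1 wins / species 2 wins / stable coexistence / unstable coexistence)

Compare the nullcline intercepts: K1/α12 = 580/1.5 = 387 < K2 = 540; K2/α21 = 540/1.4 = 386 < K1 = 580.
Since both are reversed, neither can invade when rare; the interior point is a saddle.

unstable coexistence (outcome depends on initial conditions)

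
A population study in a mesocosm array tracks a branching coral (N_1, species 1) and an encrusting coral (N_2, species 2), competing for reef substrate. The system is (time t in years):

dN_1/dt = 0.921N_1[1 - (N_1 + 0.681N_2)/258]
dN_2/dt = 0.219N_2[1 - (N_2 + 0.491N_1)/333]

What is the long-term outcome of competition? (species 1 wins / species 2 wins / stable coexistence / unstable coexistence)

Compare the nullcline intercepts: K1/α12 = 258/0.681 = 379 > K2 = 333; K2/α21 = 333/0.491 = 678 > K1 = 258.
Since both inequalities hold, each species can invade when rare, so the interior equilibrium is stable.

stable coexistence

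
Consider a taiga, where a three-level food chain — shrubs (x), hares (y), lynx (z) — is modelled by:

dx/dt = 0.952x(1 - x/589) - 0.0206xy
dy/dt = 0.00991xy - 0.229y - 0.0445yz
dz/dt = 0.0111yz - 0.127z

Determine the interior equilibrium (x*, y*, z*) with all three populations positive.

From dz/dt = 0: 0.0111y* = 0.127, so y* = 11.4.
From dx/dt = 0: 0.952(1 - x*/589) = 0.0206·11.4, giving x* = 589·(1 - 0.248) = 443.
From dy/dt = 0: 0.00991·443 - 0.229 = 0.0445z*, so z* = 4.16/0.0445 = 93.5.

x* ≈ 443, y* ≈ 11.4, z* ≈ 93.5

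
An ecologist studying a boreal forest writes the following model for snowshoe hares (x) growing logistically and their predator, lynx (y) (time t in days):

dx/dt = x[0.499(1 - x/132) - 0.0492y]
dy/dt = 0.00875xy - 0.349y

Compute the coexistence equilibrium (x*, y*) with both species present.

x* ≈ 39.9, y* ≈ 7.08

From dy/dt = 0 with y > 0: 0.00875x* = 0.349, so x* = 39.9.
Substitute into dx/dt = 0: 0.499(1 - 39.9/132) = 0.0492y*.
The bracket is 0.698, giving y* = 0.348/0.0492 = 7.08.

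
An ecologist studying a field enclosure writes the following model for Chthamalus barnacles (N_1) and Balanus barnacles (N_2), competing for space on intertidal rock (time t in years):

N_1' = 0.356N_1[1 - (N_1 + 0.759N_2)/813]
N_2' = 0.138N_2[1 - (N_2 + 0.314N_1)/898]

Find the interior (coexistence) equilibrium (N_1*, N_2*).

N_1* ≈ 173, N_2* ≈ 844

Setting both brackets to zero gives the nullclines N_1 + 0.759N_2 = 813 and 0.314N_1 + N_2 = 898.
Substituting N_2 = 898 - 0.314N_1 into the first: N_1(1 - 0.759·0.314) = 813 - 0.759·898.
So N_1* = 131/0.762 = 173, and then N_2* = 898 - 0.314·173 = 844.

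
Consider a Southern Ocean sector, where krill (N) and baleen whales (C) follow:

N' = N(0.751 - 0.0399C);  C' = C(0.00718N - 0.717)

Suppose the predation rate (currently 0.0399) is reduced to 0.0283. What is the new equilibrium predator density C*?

C* ≈ 26.5

At the interior fixed point, setting dN/dt = 0 with N > 0 fixes C* = (prey growth rate)/(NC coefficient) — independent of the other coefficients.
With the change, C* = 0.751/0.0283 = 26.5; it rises from 18.8.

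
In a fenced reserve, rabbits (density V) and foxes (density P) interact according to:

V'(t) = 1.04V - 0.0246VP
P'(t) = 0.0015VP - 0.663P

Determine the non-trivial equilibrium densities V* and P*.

Set dP/dt = 0 with P > 0: 0.0015V - 0.663 = 0, so V* = 0.663/0.0015 = 442.
Set dV/dt = 0 with V > 0: 1.04 - 0.0246P = 0, so P* = 1.04/0.0246 = 42.3.

V* ≈ 442, P* ≈ 42.3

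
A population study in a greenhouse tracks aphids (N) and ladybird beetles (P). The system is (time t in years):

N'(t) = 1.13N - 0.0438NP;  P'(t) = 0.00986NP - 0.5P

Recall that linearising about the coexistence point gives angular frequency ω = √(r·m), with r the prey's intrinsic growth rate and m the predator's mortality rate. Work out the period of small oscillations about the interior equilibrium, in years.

Here r = 1.13 and m = 0.5, so r·m = 0.565.
ω = √0.565 = 0.752 per year, hence T = 2π/ω ≈ 8.36 years.

T ≈ 8.36 years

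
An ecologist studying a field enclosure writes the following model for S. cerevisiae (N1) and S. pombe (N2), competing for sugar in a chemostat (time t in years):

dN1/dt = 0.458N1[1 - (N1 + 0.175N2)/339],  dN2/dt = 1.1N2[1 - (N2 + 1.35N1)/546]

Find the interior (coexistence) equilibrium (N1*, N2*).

N1* ≈ 319, N2* ≈ 116

Setting both brackets to zero gives the nullclines N1 + 0.175N2 = 339 and 1.35N1 + N2 = 546.
Substituting N2 = 546 - 1.35N1 into the first: N1(1 - 0.175·1.35) = 339 - 0.175·546.
So N1* = 243/0.764 = 319, and then N2* = 546 - 1.35·319 = 116.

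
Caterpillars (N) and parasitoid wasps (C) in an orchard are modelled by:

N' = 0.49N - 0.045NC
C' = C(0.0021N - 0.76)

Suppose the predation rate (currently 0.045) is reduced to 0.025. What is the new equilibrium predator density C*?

At the interior fixed point, setting dN/dt = 0 with N > 0 fixes C* = (prey growth rate)/(NC coefficient) — independent of the other coefficients.
With the change, C* = 0.49/0.025 = 19.6; it rises from 10.9.

C* ≈ 19.6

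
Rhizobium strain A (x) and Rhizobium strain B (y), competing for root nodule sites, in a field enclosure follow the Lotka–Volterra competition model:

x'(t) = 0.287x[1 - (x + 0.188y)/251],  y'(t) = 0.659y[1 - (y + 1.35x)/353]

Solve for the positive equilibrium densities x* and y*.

Setting both brackets to zero gives the nullclines x + 0.188y = 251 and 1.35x + y = 353.
Substituting y = 353 - 1.35x into the first: x(1 - 0.188·1.35) = 251 - 0.188·353.
So x* = 185/0.746 = 247, and then y* = 353 - 1.35·247 = 19.

x* ≈ 247, y* ≈ 19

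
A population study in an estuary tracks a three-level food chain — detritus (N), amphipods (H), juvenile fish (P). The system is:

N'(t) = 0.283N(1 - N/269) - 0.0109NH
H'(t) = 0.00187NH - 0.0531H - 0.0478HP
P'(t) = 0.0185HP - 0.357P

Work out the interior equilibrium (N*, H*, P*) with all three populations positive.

From dP/dt = 0: 0.0185H* = 0.357, so H* = 19.3.
From dN/dt = 0: 0.283(1 - N*/269) = 0.0109·19.3, giving N* = 269·(1 - 0.743) = 69.1.
From dH/dt = 0: 0.00187·69.1 - 0.0531 = 0.0478P*, so P* = 0.0761/0.0478 = 1.59.

N* ≈ 69.1, H* ≈ 19.3, P* ≈ 1.59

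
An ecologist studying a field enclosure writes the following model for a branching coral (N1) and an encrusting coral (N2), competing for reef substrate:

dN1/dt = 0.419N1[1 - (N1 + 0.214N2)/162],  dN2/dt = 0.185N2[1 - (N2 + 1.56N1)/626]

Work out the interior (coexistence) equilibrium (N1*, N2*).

N1* ≈ 42.1, N2* ≈ 560

Setting both brackets to zero gives the nullclines N1 + 0.214N2 = 162 and 1.56N1 + N2 = 626.
Substituting N2 = 626 - 1.56N1 into the first: N1(1 - 0.214·1.56) = 162 - 0.214·626.
So N1* = 28/0.666 = 42.1, and then N2* = 626 - 1.56·42.1 = 560.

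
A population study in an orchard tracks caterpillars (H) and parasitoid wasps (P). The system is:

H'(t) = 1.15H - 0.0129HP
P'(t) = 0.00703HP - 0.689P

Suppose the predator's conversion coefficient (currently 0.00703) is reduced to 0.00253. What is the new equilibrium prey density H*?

H* ≈ 272

At the interior fixed point, setting dP/dt = 0 with P > 0 fixes H* = (predator death rate)/(HP coefficient) — independent of the other coefficients.
With the change, H* = 0.689/0.00253 = 272; it rises from 98.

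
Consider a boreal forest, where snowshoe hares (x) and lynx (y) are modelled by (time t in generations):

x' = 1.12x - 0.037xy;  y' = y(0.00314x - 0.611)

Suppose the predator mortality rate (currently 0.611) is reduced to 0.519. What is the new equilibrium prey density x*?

x* ≈ 165

At the interior fixed point, setting dy/dt = 0 with y > 0 fixes x* = (predator death rate)/(xy coefficient) — independent of the other coefficients.
With the change, x* = 0.519/0.00314 = 165; it falls from 195.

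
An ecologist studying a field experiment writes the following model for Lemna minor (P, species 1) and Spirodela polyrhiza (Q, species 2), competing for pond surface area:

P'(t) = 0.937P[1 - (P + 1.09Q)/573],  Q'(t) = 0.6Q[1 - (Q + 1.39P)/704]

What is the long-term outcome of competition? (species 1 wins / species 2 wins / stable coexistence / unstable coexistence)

Compare the nullcline intercepts: K1/α12 = 573/1.09 = 526 < K2 = 704; K2/α21 = 704/1.39 = 506 < K1 = 573.
Since both are reversed, neither can invade when rare; the interior point is a saddle.

unstable coexistence (outcome depends on initial conditions)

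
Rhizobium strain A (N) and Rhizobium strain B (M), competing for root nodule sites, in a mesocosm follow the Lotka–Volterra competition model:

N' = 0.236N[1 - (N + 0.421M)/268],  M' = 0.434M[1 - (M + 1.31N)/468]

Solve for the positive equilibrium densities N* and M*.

N* ≈ 158, M* ≈ 261

Setting both brackets to zero gives the nullclines N + 0.421M = 268 and 1.31N + M = 468.
Substituting M = 468 - 1.31N into the first: N(1 - 0.421·1.31) = 268 - 0.421·468.
So N* = 71/0.448 = 158, and then M* = 468 - 1.31·158 = 261.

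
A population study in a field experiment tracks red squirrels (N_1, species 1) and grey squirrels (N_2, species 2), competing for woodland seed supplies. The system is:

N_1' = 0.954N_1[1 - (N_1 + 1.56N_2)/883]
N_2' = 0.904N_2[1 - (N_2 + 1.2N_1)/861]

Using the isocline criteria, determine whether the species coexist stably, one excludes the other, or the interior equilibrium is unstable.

Compare the nullcline intercepts: K1/α12 = 883/1.56 = 566 < K2 = 861; K2/α21 = 861/1.2 = 718 < K1 = 883.
Since both are reversed, neither can invade when rare; the interior point is a saddle.

unstable coexistence (outcome depends on initial conditions)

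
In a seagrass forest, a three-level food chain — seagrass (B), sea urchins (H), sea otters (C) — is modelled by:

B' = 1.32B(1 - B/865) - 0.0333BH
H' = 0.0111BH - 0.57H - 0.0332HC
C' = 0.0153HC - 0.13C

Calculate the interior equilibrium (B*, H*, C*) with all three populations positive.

B* ≈ 680, H* ≈ 8.5, C* ≈ 210

From dC/dt = 0: 0.0153H* = 0.13, so H* = 8.5.
From dB/dt = 0: 1.32(1 - B*/865) = 0.0333·8.5, giving B* = 865·(1 - 0.214) = 680.
From dH/dt = 0: 0.0111·680 - 0.57 = 0.0332C*, so C* = 6.97/0.0332 = 210.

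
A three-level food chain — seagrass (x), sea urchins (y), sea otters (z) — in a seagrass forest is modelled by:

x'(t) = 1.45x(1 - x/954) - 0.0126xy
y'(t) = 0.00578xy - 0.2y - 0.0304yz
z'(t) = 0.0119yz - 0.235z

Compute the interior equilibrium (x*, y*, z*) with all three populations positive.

x* ≈ 790, y* ≈ 19.7, z* ≈ 144

From dz/dt = 0: 0.0119y* = 0.235, so y* = 19.7.
From dx/dt = 0: 1.45(1 - x*/954) = 0.0126·19.7, giving x* = 954·(1 - 0.172) = 790.
From dy/dt = 0: 0.00578·790 - 0.2 = 0.0304z*, so z* = 4.37/0.0304 = 144.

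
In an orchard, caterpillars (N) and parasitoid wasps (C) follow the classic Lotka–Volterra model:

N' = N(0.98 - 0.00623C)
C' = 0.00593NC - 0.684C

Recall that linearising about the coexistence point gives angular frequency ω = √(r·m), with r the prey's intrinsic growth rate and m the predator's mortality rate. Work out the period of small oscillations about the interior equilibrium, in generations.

Here r = 0.98 and m = 0.684, so r·m = 0.67.
ω = √0.67 = 0.819 per generation, hence T = 2π/ω ≈ 7.67 generations.

T ≈ 7.67 generations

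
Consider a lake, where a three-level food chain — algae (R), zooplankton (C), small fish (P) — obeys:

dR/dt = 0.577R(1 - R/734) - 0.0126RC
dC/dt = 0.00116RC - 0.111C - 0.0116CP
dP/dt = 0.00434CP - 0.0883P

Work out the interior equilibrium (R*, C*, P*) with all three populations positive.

From dP/dt = 0: 0.00434C* = 0.0883, so C* = 20.3.
From dR/dt = 0: 0.577(1 - R*/734) = 0.0126·20.3, giving R* = 734·(1 - 0.444) = 408.
From dC/dt = 0: 0.00116·408 - 0.111 = 0.0116P*, so P* = 0.362/0.0116 = 31.2.

R* ≈ 408, C* ≈ 20.3, P* ≈ 31.2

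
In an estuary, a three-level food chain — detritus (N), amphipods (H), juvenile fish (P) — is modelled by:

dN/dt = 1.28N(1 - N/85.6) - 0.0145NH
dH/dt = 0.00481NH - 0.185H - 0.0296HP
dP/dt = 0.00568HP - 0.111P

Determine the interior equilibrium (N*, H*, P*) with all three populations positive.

From dP/dt = 0: 0.00568H* = 0.111, so H* = 19.5.
From dN/dt = 0: 1.28(1 - N*/85.6) = 0.0145·19.5, giving N* = 85.6·(1 - 0.221) = 66.7.
From dH/dt = 0: 0.00481·66.7 - 0.185 = 0.0296P*, so P* = 0.136/0.0296 = 4.58.

N* ≈ 66.7, H* ≈ 19.5, P* ≈ 4.58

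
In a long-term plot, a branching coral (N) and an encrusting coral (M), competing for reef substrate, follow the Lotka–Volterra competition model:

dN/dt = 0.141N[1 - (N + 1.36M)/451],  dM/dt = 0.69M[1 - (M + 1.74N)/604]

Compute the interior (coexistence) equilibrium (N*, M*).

Setting both brackets to zero gives the nullclines N + 1.36M = 451 and 1.74N + M = 604.
Substituting M = 604 - 1.74N into the first: N(1 - 1.36·1.74) = 451 - 1.36·604.
So N* = -370/-1.37 = 271, and then M* = 604 - 1.74·271 = 132.

N* ≈ 271, M* ≈ 132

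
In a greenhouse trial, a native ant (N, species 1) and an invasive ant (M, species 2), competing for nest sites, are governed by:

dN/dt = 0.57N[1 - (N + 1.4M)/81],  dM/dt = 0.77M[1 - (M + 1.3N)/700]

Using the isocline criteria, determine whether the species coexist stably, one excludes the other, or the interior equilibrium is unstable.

species 2 excludes species 1

Compare the nullcline intercepts: K1/α12 = 81/1.4 = 57.9 < K2 = 700; K2/α21 = 700/1.3 = 538 > K1 = 81.
Since the inequalities point opposite ways, species 2 can invade but species 1 cannot.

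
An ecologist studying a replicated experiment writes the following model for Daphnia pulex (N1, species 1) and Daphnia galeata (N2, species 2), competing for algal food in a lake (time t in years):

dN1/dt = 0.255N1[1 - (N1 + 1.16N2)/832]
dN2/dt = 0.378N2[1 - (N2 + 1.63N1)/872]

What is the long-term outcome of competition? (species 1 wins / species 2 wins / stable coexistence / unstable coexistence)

unstable coexistence (outcome depends on initial conditions)

Compare the nullcline intercepts: K1/α12 = 832/1.16 = 717 < K2 = 872; K2/α21 = 872/1.63 = 535 < K1 = 832.
Since both are reversed, neither can invade when rare; the interior point is a saddle.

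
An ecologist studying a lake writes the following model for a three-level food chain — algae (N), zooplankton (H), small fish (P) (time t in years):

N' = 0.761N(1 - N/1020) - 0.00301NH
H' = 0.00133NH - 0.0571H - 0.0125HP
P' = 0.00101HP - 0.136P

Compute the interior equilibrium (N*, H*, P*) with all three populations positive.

From dP/dt = 0: 0.00101H* = 0.136, so H* = 135.
From dN/dt = 0: 0.761(1 - N*/1020) = 0.00301·135, giving N* = 1020·(1 - 0.533) = 477.
From dH/dt = 0: 0.00133·477 - 0.0571 = 0.0125P*, so P* = 0.577/0.0125 = 46.2.

N* ≈ 477, H* ≈ 135, P* ≈ 46.2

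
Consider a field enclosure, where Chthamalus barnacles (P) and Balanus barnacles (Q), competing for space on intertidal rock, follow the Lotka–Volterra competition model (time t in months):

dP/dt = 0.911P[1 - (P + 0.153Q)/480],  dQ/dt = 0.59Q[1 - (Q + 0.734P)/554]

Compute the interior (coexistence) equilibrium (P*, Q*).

P* ≈ 445, Q* ≈ 227

Setting both brackets to zero gives the nullclines P + 0.153Q = 480 and 0.734P + Q = 554.
Substituting Q = 554 - 0.734P into the first: P(1 - 0.153·0.734) = 480 - 0.153·554.
So P* = 395/0.888 = 445, and then Q* = 554 - 0.734·445 = 227.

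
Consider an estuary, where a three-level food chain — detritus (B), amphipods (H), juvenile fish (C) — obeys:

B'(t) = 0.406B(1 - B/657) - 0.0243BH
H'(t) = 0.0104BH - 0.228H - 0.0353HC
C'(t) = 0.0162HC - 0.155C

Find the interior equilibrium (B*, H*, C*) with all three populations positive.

B* ≈ 281, H* ≈ 9.57, C* ≈ 76.3

From dC/dt = 0: 0.0162H* = 0.155, so H* = 9.57.
From dB/dt = 0: 0.406(1 - B*/657) = 0.0243·9.57, giving B* = 657·(1 - 0.573) = 281.
From dH/dt = 0: 0.0104·281 - 0.228 = 0.0353C*, so C* = 2.69/0.0353 = 76.3.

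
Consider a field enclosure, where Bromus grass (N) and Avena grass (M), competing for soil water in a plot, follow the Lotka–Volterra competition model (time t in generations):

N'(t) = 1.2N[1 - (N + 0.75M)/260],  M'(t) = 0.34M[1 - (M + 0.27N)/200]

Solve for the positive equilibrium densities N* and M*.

N* ≈ 138, M* ≈ 163

Setting both brackets to zero gives the nullclines N + 0.75M = 260 and 0.27N + M = 200.
Substituting M = 200 - 0.27N into the first: N(1 - 0.75·0.27) = 260 - 0.75·200.
So N* = 110/0.797 = 138, and then M* = 200 - 0.27·138 = 163.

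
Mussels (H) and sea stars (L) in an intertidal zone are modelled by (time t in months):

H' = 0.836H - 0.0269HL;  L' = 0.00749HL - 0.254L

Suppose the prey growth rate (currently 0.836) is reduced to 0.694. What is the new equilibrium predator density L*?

At the interior fixed point, setting dH/dt = 0 with H > 0 fixes L* = (prey growth rate)/(HL coefficient) — independent of the other coefficients.
With the change, L* = 0.694/0.0269 = 25.8; it falls from 31.1.

L* ≈ 25.8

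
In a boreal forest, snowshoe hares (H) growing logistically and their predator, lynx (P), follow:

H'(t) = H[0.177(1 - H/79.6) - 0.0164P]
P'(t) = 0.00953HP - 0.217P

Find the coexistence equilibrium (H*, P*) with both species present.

H* ≈ 22.8, P* ≈ 7.71

From dP/dt = 0 with P > 0: 0.00953H* = 0.217, so H* = 22.8.
Substitute into dH/dt = 0: 0.177(1 - 22.8/79.6) = 0.0164P*.
The bracket is 0.714, giving P* = 0.126/0.0164 = 7.71.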